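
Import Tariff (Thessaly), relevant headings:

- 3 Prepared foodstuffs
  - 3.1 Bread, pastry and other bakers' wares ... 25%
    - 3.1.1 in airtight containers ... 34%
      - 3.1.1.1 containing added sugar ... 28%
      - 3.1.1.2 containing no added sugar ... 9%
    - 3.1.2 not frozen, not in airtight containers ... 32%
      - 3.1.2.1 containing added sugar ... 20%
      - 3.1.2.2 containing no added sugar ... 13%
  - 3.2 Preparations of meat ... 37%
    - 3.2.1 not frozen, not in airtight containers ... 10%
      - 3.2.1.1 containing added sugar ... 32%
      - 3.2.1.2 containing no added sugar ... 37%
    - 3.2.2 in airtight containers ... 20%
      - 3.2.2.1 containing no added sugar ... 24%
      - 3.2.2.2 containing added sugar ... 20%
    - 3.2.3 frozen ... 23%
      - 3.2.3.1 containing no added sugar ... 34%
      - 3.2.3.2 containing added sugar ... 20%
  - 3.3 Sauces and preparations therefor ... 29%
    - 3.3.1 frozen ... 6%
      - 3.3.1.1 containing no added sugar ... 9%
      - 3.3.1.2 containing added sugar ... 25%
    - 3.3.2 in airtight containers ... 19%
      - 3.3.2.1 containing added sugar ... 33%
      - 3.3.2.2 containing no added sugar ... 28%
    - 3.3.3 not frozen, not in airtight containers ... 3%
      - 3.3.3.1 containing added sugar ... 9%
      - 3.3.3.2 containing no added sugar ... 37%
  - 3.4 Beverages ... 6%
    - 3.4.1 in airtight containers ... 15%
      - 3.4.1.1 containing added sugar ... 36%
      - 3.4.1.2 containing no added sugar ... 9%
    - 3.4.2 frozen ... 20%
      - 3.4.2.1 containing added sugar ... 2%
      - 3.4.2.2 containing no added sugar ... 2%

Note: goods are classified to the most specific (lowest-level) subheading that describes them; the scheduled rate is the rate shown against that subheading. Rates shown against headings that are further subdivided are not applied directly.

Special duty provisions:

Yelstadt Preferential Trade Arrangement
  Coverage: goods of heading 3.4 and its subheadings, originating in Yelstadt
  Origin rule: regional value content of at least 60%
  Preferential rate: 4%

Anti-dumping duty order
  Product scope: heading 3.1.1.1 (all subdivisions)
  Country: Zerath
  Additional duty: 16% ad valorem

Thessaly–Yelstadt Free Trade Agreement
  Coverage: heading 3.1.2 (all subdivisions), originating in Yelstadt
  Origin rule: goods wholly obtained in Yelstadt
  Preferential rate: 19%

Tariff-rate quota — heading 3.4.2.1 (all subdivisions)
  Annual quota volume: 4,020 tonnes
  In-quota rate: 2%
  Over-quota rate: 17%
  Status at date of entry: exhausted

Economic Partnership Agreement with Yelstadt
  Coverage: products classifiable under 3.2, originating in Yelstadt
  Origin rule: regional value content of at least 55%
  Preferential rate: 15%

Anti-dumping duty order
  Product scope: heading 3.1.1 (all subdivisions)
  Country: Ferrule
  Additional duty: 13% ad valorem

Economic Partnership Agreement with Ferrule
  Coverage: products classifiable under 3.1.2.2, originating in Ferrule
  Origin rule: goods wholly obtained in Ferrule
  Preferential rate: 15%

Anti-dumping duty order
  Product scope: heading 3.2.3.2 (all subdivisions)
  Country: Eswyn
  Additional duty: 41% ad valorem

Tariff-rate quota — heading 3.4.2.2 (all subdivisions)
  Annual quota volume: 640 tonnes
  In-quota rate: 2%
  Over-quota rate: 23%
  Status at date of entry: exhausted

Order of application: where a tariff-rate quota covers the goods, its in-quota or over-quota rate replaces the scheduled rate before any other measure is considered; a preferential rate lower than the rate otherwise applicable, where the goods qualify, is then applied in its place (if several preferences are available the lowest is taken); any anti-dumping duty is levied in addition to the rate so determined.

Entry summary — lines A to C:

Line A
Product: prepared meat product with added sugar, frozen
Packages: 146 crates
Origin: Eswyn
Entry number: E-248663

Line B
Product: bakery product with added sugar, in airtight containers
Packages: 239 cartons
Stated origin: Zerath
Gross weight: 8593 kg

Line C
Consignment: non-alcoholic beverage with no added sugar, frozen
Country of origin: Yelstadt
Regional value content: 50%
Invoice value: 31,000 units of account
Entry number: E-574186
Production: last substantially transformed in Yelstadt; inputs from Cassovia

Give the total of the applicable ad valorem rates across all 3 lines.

128%

Line A: prepared meat product → 3.2; frozen → 3.2.3; with added sugar → 3.2.3.2. Scheduled 20%. anti-dumping (Eswyn, 3.2.3.2): +41%; total 20% + 41% = 61%. → 61%.
Line B: bakery product → 3.1; in airtight containers → 3.1.1; with added sugar → 3.1.1.1. Scheduled 28%. anti-dumping (Zerath, 3.1.1.1): +16%; total 28% + 16% = 44%. → 44%.
Line C: non-alcoholic beverage → 3.4; frozen → 3.4.2; with no added sugar → 3.4.2.2. Scheduled 2%. quota on 3.4.2.2 exhausted → over-quota 23%; Yelstadt agreement on 3.4: RVC < 60%; Yelstadt agreement on 3.1.2: 3.4.2.2 not covered; Yelstadt agreement on 3.2: 3.4.2.2 not covered. → 23%.
Sum: 61% + 44% + 23% = 128%.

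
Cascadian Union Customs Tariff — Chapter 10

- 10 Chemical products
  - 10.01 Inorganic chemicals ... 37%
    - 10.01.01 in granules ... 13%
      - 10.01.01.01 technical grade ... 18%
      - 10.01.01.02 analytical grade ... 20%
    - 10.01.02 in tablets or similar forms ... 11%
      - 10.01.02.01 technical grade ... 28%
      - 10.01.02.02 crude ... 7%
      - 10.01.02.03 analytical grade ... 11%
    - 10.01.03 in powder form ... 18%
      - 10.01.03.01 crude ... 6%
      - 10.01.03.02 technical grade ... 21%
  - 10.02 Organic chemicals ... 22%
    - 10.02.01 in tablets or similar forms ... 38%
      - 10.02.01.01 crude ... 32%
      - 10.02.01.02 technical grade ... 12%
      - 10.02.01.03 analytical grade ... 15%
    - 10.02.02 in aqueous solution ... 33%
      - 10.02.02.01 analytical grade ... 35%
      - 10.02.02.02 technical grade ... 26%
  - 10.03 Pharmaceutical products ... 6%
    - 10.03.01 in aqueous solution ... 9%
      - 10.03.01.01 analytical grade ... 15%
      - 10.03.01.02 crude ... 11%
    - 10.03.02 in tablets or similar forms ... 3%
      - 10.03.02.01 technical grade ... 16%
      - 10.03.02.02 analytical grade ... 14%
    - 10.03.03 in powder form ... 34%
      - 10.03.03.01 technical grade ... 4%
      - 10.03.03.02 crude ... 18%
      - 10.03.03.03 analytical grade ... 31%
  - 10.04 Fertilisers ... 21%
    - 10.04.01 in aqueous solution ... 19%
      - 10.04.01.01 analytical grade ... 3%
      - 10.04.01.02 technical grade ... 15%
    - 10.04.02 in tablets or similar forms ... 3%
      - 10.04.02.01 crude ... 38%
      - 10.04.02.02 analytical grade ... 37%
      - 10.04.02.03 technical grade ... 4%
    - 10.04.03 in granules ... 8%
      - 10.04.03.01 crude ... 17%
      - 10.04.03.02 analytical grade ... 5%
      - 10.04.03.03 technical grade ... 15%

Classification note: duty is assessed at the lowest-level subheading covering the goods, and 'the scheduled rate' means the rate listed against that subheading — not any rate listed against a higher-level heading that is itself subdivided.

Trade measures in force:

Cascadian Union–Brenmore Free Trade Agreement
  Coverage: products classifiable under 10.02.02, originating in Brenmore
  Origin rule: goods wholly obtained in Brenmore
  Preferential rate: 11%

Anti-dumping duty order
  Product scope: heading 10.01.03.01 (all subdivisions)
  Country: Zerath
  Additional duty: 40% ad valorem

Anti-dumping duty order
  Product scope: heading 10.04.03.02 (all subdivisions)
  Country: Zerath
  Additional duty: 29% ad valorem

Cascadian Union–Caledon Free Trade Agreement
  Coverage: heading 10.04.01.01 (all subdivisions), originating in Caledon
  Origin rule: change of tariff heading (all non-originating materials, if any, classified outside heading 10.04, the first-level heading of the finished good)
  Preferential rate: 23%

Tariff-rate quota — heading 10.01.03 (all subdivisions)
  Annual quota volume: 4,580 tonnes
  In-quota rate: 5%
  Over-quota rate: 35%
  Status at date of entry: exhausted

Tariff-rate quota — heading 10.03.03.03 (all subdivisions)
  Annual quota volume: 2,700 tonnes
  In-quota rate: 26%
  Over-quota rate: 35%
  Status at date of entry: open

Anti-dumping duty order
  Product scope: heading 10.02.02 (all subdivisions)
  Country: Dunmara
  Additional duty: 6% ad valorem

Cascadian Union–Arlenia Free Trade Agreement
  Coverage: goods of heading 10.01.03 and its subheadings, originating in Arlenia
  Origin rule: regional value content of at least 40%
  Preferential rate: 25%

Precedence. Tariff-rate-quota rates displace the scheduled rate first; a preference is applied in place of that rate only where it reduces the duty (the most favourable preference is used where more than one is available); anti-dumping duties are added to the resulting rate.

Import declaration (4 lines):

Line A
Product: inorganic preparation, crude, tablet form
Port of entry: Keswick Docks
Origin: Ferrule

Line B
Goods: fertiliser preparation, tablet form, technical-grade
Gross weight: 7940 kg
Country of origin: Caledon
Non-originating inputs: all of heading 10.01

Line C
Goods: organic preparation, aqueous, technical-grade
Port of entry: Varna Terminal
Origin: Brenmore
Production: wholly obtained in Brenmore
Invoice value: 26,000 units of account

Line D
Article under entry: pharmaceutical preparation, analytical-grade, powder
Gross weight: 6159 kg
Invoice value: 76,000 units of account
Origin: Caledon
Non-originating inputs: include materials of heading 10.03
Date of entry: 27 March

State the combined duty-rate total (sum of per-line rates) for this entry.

Line A: inorganic → 10.01; tablet form → 10.01.02; crude → 10.01.02.02. Scheduled 7%. No special measure applies. → 7%.
Line B: fertiliser → 10.04; tablet form → 10.04.02; technical-grade → 10.04.02.03. Scheduled 4%. Caledon agreement on 10.04.01.01: 10.04.02.03 not covered. → 4%.
Line C: organic → 10.02; aqueous → 10.02.02; technical-grade → 10.02.02.02. Scheduled 26%. Brenmore agreement on 10.02.02: wholly obtained → 11% available; preferential 11%. → 11%.
Line D: pharmaceutical → 10.03; powder → 10.03.03; analytical-grade → 10.03.03.03. Scheduled 31%. quota on 10.03.03.03 open → in-quota 26%; Caledon agreement on 10.04.01.01: 10.03.03.03 not covered. → 26%.
Sum: 7% + 4% + 11% + 26% = 48%.

48%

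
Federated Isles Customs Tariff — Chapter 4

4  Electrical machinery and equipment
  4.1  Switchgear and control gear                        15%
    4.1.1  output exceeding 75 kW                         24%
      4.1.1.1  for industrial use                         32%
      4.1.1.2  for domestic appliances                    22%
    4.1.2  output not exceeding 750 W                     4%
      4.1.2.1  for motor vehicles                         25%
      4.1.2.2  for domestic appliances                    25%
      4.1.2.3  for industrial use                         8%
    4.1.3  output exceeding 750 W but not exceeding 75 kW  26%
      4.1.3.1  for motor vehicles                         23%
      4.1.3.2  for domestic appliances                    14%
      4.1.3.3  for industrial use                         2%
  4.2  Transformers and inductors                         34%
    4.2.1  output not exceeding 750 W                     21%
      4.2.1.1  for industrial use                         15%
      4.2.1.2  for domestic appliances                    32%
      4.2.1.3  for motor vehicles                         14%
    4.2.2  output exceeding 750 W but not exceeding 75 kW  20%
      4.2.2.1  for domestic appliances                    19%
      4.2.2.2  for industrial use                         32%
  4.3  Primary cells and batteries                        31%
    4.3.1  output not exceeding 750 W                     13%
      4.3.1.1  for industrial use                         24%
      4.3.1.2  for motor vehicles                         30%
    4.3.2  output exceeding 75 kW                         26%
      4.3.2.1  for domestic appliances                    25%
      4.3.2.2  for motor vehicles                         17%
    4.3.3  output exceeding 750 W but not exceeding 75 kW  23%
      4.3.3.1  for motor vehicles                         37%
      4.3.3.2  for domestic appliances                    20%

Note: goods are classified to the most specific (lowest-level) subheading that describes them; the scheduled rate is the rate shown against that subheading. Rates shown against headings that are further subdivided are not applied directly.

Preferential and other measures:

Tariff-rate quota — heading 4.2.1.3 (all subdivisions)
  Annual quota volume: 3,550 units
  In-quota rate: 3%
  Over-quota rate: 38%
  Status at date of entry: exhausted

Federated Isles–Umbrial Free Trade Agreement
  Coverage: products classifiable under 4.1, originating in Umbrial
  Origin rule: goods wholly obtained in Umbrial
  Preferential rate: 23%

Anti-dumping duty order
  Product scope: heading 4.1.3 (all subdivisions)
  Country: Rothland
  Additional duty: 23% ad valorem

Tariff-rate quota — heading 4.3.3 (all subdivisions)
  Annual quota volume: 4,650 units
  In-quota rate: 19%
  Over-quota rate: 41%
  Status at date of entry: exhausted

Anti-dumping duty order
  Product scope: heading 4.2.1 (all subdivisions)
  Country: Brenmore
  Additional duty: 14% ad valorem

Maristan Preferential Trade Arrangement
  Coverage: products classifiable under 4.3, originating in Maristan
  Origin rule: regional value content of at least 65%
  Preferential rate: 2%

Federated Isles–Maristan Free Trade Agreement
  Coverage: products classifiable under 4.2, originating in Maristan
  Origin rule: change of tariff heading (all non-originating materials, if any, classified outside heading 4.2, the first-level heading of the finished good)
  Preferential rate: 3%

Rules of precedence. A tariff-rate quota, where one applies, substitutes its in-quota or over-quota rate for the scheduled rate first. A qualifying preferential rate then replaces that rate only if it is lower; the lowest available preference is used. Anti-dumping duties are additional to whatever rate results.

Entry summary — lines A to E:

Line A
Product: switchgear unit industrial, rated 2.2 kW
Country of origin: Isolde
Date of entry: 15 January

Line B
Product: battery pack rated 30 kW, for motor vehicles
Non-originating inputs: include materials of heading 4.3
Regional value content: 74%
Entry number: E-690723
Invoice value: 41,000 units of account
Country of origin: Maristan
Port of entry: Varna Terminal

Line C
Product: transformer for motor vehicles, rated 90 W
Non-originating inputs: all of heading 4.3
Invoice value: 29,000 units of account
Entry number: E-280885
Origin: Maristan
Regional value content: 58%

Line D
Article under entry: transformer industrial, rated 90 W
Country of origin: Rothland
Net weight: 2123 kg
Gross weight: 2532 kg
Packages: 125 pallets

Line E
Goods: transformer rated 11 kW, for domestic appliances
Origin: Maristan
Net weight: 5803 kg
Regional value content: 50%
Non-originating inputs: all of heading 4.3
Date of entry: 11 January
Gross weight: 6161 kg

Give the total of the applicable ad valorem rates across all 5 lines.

Line A: switchgear unit → 4.1; rated 2.2 kW → 4.1.3; industrial → 4.1.3.3. Scheduled 2%. No special measure applies. → 2%.
Line B: battery pack → 4.3; rated 30 kW → 4.3.3; for motor vehicles → 4.3.3.1. Scheduled 37%. quota on 4.3.3 exhausted → over-quota 41%; Maristan agreement on 4.3: RVC ≥ 65% → 2% available; Maristan agreement on 4.2: 4.3.3.1 not covered; preferential 2%. → 2%.
Line C: transformer → 4.2; rated 90 W → 4.2.1; for motor vehicles → 4.2.1.3. Scheduled 14%. quota on 4.2.1.3 exhausted → over-quota 38%; Maristan agreement on 4.3: 4.2.1.3 not covered; Maristan agreement on 4.2: CTH met → 3% available; preferential 3%. → 3%.
Line D: transformer → 4.2; rated 90 W → 4.2.1; industrial → 4.2.1.1. Scheduled 15%. No special measure applies. → 15%.
Line E: transformer → 4.2; rated 11 kW → 4.2.2; for domestic appliances → 4.2.2.1. Scheduled 19%. Maristan agreement on 4.3: 4.2.2.1 not covered; Maristan agreement on 4.2: CTH met → 3% available; preferential 3%. → 3%.
Sum: 2% + 2% + 3% + 15% + 3% = 25%.

25%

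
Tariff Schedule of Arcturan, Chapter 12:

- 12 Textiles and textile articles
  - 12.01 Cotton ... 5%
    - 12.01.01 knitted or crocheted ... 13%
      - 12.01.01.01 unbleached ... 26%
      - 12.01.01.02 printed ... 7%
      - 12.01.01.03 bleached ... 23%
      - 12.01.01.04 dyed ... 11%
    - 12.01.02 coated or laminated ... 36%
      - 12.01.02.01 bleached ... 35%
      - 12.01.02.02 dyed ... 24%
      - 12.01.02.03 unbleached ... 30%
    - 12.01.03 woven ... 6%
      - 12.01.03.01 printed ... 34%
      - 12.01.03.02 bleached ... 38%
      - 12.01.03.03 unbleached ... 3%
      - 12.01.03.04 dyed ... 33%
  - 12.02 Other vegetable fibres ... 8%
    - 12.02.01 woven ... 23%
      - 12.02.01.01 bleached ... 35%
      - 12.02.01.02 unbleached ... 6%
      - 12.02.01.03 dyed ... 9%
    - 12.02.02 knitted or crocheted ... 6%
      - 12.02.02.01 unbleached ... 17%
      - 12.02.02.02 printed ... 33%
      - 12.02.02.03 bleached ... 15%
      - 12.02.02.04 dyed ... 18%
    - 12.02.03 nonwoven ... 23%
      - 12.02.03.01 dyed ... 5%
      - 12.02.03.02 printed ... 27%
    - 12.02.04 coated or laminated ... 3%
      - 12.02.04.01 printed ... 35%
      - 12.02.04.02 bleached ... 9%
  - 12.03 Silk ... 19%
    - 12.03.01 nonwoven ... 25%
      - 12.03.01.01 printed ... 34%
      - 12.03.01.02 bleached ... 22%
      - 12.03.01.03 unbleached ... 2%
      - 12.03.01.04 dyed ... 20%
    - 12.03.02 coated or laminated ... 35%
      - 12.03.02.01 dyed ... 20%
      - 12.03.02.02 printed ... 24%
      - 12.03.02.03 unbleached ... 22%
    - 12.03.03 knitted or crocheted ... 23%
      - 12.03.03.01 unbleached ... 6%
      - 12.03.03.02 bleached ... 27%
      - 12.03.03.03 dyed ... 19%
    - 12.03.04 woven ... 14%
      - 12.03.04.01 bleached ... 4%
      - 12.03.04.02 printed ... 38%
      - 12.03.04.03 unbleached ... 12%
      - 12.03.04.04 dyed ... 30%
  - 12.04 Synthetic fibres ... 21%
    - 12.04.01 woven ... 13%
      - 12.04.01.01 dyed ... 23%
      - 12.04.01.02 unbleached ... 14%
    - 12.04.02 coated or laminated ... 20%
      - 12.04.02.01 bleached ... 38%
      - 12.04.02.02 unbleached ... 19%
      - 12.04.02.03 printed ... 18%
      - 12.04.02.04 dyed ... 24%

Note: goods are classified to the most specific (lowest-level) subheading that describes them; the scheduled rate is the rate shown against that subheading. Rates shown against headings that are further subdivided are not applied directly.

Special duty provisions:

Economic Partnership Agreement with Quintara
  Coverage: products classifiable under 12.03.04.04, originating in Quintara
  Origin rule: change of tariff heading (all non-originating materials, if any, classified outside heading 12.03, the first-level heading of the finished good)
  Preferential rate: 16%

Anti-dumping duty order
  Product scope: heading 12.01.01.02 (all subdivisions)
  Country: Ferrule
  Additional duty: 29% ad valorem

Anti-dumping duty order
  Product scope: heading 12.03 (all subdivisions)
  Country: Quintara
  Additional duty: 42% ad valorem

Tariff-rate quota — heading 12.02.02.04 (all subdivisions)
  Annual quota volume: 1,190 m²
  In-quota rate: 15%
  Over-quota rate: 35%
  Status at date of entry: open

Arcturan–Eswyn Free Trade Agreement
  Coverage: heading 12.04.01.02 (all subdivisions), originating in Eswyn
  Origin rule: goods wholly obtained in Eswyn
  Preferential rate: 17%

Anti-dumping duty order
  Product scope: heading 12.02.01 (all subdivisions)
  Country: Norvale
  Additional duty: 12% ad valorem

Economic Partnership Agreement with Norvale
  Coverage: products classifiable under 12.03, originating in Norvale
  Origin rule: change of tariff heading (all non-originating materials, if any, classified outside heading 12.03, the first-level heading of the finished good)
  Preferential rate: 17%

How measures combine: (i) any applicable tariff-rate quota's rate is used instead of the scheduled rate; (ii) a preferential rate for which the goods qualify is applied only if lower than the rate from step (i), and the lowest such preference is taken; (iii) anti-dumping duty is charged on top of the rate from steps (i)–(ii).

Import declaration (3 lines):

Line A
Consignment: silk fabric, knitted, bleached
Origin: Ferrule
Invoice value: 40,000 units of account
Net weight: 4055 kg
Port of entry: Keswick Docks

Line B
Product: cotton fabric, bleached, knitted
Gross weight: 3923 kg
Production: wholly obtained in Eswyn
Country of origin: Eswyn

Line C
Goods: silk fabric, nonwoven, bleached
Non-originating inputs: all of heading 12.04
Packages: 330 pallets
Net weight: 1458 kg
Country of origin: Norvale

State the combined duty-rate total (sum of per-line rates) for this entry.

Line A: silk → 12.03; knitted → 12.03.03; bleached → 12.03.03.02. Scheduled 27%. No special measure applies. → 27%.
Line B: cotton → 12.01; knitted → 12.01.01; bleached → 12.01.01.03. Scheduled 23%. Eswyn agreement on 12.04.01.02: 12.01.01.03 not covered. → 23%.
Line C: silk → 12.03; nonwoven → 12.03.01; bleached → 12.03.01.02. Scheduled 22%. Norvale agreement on 12.03: CTH met → 17% available; preferential 17%. → 17%.
Sum: 27% + 23% + 17% = 67%.

67%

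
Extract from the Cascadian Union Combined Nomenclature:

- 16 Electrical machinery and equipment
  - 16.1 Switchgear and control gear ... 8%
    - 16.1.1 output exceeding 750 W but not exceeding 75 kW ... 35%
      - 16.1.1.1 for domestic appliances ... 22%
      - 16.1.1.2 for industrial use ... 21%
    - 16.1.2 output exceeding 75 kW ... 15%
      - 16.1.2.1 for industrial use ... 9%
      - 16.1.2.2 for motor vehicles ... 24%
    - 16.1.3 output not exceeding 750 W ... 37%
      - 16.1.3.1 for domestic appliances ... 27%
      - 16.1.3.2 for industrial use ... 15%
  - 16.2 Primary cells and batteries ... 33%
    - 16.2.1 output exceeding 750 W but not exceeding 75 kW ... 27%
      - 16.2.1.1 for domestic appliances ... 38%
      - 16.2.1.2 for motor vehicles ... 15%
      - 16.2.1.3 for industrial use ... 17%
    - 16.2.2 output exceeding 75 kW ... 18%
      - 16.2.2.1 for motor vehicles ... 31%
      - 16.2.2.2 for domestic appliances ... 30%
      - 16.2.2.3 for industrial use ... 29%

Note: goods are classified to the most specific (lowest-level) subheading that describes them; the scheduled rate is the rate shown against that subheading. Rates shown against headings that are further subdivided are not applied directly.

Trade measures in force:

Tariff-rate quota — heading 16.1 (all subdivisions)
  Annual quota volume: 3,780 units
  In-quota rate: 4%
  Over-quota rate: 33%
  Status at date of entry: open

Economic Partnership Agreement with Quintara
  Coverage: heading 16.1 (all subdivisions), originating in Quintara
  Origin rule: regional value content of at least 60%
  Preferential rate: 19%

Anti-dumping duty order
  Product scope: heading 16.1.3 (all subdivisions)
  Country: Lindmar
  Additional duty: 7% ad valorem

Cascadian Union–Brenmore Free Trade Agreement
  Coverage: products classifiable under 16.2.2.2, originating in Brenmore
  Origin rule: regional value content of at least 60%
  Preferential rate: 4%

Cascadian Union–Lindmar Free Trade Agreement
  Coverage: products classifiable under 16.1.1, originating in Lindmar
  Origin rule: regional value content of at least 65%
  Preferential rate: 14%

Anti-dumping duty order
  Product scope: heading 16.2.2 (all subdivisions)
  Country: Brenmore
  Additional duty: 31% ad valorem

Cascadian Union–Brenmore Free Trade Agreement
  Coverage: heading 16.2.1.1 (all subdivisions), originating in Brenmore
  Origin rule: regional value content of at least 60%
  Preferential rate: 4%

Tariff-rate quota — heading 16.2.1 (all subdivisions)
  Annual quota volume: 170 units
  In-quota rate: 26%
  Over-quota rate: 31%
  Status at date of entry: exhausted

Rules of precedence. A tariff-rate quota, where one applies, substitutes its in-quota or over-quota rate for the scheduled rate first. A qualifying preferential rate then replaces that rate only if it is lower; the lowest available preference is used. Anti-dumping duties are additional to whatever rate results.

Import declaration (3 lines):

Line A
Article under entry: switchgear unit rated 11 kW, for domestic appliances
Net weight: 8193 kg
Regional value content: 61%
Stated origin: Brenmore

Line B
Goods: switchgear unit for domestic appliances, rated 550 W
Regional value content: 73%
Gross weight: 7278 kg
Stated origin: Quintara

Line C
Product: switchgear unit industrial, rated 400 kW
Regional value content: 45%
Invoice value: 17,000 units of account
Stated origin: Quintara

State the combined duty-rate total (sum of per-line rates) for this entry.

Line A: switchgear unit → 16.1; rated 11 kW → 16.1.1; for domestic appliances → 16.1.1.1. Scheduled 22%. quota on 16.1 open → in-quota 4%; Brenmore agreement on 16.2.2.2: 16.1.1.1 not covered; Brenmore agreement on 16.2.1.1: 16.1.1.1 not covered. → 4%.
Line B: switchgear unit → 16.1; rated 550 W → 16.1.3; for domestic appliances → 16.1.3.1. Scheduled 27%. quota on 16.1 open → in-quota 4%; Quintara agreement on 16.1: RVC ≥ 60% → 19% available; preference 19% not lower than 4% → no reduction. → 4%.
Line C: switchgear unit → 16.1; rated 400 kW → 16.1.2; industrial → 16.1.2.1. Scheduled 9%. quota on 16.1 open → in-quota 4%; Quintara agreement on 16.1: RVC < 60%. → 4%.
Sum: 4% + 4% + 4% = 12%.

12%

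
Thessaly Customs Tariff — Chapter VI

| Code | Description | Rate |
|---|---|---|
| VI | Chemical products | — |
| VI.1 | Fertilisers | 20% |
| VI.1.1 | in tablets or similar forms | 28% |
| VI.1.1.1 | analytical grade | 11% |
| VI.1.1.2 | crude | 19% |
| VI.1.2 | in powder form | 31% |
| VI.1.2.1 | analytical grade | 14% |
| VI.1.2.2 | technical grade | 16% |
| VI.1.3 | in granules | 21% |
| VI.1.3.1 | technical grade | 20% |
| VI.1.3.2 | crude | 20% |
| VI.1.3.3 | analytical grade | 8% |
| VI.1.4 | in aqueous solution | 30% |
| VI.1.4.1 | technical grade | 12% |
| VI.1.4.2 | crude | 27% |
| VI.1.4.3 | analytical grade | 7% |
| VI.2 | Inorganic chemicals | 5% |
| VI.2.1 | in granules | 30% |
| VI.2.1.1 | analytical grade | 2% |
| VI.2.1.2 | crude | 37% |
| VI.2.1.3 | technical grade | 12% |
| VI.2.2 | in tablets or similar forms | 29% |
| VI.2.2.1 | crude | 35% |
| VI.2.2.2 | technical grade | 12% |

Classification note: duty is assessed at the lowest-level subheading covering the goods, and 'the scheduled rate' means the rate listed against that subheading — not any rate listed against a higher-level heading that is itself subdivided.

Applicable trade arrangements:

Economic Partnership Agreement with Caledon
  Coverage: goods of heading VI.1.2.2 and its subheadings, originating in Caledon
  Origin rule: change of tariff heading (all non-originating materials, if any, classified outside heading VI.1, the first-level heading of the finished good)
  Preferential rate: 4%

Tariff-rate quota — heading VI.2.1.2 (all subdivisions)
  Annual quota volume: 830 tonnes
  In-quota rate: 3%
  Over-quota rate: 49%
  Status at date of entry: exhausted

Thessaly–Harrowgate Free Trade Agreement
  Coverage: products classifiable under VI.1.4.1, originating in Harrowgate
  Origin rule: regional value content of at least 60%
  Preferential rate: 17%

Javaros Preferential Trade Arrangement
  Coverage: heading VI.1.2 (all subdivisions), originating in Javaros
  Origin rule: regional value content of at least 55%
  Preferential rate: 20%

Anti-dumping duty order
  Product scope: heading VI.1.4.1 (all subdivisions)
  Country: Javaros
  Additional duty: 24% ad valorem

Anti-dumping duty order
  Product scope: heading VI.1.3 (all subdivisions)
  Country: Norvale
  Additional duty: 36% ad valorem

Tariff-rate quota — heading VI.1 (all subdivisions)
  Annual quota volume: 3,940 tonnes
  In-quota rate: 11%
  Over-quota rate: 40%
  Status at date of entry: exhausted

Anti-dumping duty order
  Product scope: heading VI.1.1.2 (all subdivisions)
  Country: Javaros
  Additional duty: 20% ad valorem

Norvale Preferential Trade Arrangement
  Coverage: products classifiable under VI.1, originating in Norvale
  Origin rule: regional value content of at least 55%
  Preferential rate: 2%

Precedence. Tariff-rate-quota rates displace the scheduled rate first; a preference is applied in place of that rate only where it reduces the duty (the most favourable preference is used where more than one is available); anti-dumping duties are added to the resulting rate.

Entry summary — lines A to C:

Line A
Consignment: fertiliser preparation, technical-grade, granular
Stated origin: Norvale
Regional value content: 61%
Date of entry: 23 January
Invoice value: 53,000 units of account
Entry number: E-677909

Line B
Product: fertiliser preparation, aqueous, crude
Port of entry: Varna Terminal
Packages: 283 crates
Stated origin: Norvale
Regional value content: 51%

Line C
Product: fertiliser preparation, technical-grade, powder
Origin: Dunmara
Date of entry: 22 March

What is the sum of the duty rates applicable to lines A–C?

118%

Line A: fertiliser → VI.1; granular → VI.1.3; technical-grade → VI.1.3.1. Scheduled 20%. quota on VI.1 exhausted → over-quota 40%; Norvale agreement on VI.1: RVC ≥ 55% → 2% available; preferential 2%; anti-dumping (Norvale, VI.1.3): +36%; total 2% + 36% = 38%. → 38%.
Line B: fertiliser → VI.1; aqueous → VI.1.4; crude → VI.1.4.2. Scheduled 27%. quota on VI.1 exhausted → over-quota 40%; Norvale agreement on VI.1: RVC < 55%. → 40%.
Line C: fertiliser → VI.1; powder → VI.1.2; technical-grade → VI.1.2.2. Scheduled 16%. quota on VI.1 exhausted → over-quota 40%. → 40%.
Sum: 38% + 40% + 40% = 118%.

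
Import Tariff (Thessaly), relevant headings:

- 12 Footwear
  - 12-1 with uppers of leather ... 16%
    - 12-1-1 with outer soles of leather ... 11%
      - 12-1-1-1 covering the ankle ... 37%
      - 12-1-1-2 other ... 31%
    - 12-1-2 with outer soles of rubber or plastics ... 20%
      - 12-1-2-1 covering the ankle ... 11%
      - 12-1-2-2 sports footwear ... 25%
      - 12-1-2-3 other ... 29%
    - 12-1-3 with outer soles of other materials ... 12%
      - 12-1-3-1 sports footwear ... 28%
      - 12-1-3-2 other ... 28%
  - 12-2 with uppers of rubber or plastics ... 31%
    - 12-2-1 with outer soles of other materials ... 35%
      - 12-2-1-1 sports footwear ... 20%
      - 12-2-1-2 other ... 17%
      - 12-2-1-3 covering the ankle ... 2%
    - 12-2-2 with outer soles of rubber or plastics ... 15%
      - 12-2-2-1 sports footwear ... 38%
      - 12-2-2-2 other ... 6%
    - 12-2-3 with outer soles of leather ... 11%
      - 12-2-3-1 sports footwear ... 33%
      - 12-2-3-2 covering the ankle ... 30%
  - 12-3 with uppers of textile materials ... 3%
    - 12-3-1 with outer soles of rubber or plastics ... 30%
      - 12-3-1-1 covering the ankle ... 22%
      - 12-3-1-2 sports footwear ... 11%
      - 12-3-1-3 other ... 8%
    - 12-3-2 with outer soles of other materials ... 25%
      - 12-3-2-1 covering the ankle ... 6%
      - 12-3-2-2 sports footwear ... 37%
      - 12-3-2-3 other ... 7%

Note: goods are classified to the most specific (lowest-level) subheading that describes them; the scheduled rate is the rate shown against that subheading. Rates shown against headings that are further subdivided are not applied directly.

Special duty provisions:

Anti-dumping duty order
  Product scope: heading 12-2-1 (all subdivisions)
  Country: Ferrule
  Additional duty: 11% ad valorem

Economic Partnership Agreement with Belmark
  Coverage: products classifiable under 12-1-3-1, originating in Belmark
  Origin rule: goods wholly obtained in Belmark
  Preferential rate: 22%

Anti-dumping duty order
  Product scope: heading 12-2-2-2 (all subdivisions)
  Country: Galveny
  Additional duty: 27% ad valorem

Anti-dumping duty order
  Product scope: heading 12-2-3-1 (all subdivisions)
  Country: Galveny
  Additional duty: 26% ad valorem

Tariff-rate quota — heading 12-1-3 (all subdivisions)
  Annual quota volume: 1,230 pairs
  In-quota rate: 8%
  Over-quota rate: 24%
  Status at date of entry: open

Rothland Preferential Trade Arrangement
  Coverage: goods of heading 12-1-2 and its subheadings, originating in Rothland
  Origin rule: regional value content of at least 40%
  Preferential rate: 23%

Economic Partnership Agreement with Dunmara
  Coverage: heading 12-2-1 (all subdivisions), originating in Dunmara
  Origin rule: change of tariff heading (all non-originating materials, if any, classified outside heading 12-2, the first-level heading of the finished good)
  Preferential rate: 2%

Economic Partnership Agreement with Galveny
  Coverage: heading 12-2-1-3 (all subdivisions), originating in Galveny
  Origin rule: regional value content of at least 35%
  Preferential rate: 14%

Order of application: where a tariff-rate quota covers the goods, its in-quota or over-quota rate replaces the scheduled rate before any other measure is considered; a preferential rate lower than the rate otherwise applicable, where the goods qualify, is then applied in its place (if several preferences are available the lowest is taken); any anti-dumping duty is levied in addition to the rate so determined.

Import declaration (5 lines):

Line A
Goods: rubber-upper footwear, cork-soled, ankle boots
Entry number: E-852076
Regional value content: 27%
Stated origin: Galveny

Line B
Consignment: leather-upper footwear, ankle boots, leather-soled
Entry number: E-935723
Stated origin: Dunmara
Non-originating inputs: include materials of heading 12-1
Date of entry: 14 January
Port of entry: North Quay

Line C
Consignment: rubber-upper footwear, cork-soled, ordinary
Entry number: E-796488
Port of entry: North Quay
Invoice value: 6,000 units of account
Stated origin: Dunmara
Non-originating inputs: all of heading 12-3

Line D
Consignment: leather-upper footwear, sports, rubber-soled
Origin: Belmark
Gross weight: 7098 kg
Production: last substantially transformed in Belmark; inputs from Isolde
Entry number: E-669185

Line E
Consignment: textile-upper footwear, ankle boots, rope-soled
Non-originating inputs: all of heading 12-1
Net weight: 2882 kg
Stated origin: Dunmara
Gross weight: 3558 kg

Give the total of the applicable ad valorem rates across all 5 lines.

Line A: rubber-upper → 12-2; cork-soled → 12-2-1; ankle boots → 12-2-1-3. Scheduled 2%. Galveny agreement on 12-2-1-3: RVC < 35%. → 2%.
Line B: leather-upper → 12-1; leather-soled → 12-1-1; ankle boots → 12-1-1-1. Scheduled 37%. Dunmara agreement on 12-2-1: 12-1-1-1 not covered. → 37%.
Line C: rubber-upper → 12-2; cork-soled → 12-2-1; ordinary → 12-2-1-2. Scheduled 17%. Dunmara agreement on 12-2-1: CTH met → 2% available; preferential 2%. → 2%.
Line D: leather-upper → 12-1; rubber-soled → 12-1-2; sports → 12-1-2-2. Scheduled 25%. Belmark agreement on 12-1-3-1: 12-1-2-2 not covered. → 25%.
Line E: textile-upper → 12-3; rope-soled → 12-3-2; ankle boots → 12-3-2-1. Scheduled 6%. Dunmara agreement on 12-2-1: 12-3-2-1 not covered. → 6%.
Sum: 2% + 37% + 2% + 25% + 6% = 72%.

72%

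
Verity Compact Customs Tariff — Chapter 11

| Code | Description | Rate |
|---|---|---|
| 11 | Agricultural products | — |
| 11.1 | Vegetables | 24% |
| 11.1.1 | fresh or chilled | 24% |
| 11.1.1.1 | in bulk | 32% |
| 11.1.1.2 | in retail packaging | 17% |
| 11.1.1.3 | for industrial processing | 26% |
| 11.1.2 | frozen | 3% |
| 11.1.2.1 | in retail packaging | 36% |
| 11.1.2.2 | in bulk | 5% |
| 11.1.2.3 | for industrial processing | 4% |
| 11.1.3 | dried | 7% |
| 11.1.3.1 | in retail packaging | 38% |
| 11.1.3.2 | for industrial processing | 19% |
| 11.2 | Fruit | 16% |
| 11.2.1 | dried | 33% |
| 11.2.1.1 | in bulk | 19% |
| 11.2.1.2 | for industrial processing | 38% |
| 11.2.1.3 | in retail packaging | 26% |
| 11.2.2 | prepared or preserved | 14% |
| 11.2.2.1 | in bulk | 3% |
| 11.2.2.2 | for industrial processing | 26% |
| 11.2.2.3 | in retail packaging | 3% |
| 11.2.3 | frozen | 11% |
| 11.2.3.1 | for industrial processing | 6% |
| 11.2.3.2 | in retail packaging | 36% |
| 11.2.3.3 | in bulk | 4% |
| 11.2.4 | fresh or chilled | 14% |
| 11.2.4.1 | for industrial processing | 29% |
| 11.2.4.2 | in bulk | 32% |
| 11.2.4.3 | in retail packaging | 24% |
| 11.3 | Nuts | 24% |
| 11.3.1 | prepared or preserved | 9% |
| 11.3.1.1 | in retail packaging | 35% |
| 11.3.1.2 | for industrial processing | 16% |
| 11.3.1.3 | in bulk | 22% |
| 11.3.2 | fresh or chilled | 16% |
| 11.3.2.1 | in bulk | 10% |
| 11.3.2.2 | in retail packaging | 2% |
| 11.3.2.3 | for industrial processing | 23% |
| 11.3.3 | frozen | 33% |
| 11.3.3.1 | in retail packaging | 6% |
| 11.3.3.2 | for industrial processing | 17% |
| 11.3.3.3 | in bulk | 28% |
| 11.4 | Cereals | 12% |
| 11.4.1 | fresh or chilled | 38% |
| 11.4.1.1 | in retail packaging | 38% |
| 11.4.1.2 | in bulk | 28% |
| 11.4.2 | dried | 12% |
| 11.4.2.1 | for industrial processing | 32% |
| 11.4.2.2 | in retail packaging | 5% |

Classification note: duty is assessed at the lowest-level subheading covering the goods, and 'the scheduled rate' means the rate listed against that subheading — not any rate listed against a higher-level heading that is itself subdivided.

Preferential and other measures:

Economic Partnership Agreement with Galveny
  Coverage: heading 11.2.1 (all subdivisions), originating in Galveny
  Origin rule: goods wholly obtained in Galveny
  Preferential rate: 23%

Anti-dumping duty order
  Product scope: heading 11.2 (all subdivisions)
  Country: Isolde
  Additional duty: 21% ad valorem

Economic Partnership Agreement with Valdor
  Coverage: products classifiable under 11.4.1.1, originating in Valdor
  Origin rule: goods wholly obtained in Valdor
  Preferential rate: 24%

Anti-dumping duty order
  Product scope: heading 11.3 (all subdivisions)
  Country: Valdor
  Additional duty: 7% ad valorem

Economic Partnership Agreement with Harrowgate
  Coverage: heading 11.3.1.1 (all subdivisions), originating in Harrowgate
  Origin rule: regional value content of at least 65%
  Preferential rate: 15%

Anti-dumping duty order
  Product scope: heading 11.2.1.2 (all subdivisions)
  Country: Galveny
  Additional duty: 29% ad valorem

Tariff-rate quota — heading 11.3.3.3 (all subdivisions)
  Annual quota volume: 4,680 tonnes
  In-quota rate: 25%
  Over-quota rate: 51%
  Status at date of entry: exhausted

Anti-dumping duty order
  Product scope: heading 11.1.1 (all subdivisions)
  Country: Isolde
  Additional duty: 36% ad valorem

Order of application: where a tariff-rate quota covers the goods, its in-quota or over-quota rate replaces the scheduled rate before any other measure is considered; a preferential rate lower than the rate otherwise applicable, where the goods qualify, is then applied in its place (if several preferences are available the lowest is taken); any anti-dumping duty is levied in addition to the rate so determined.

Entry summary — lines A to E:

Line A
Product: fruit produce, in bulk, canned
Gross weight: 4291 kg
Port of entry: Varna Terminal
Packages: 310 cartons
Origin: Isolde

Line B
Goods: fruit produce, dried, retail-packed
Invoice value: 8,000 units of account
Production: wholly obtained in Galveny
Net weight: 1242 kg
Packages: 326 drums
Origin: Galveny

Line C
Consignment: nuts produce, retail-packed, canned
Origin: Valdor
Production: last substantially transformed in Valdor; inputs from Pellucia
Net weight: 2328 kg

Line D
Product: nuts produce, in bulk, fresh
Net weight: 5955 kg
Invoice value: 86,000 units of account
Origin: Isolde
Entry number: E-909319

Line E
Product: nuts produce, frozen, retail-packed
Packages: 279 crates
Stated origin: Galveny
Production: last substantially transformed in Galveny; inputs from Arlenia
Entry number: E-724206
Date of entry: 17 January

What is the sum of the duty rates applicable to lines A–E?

105%

Line A: fruit → 11.2; canned → 11.2.2; in bulk → 11.2.2.1. Scheduled 3%. anti-dumping (Isolde, 11.2): +21%; total 3% + 21% = 24%. → 24%.
Line B: fruit → 11.2; dried → 11.2.1; retail-packed → 11.2.1.3. Scheduled 26%. Galveny agreement on 11.2.1: wholly obtained → 23% available; preferential 23%. → 23%.
Line C: nuts → 11.3; canned → 11.3.1; retail-packed → 11.3.1.1. Scheduled 35%. Valdor agreement on 11.4.1.1: 11.3.1.1 not covered; anti-dumping (Valdor, 11.3): +7%; total 35% + 7% = 42%. → 42%.
Line D: nuts → 11.3; fresh → 11.3.2; in bulk → 11.3.2.1. Scheduled 10%. No special measure applies. → 10%.
Line E: nuts → 11.3; frozen → 11.3.3; retail-packed → 11.3.3.1. Scheduled 6%. Galveny agreement on 11.2.1: 11.3.3.1 not covered. → 6%.
Sum: 24% + 23% + 42% + 10% + 6% = 105%.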